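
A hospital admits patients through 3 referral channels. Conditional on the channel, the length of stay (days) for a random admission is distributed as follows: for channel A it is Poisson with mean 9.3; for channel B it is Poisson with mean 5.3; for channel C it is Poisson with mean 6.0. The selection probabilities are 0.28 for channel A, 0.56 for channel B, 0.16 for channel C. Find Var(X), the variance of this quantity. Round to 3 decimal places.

Per component, A: μ=9.3, E[X²]=95.79; B: μ=5.3, E[X²]=33.39; C: μ=6, E[X²]=42.
E[X] = 0.28·9.3 + 0.56·5.3 + 0.16·6 = 6.532.
E[X²] = 0.28·95.79 + 0.56·33.39 + 0.16·42 = 52.2396.
Var(X) = E[X²] − (E[X])² = 52.2396 − 42.667 = 9.57258.

9.573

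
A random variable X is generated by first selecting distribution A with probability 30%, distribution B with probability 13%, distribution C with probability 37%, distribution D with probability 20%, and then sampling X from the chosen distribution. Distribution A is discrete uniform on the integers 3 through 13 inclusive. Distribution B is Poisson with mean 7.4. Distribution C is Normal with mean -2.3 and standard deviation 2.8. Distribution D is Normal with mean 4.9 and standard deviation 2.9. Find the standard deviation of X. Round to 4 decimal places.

5.4255

Per component, A: μ=8, E[X²]=74; B: μ=7.4, E[X²]=62.16; C: μ=-2.3, E[X²]=13.13; D: μ=4.9, E[X²]=32.42.
E[X] = 0.3·8 + 0.13·7.4 + 0.37·-2.3 + 0.2·4.9 = 3.491.
E[X²] = 0.3·74 + 0.13·62.16 + 0.37·13.13 + 0.2·32.42 = 41.6229.
Var(X) = E[X²] − (E[X])² = 41.6229 − 12.1871 = 29.4358.
SD(X) = √29.4358 = 5.42548.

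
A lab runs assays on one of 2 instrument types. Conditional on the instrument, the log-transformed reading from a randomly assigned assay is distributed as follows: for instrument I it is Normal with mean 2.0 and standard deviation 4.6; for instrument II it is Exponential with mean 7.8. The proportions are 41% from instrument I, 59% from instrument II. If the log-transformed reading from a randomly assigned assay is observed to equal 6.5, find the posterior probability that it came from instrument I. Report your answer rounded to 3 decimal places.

0.401

Likelihoods f(6.5 | ·): I: 0.0537457; II: 0.0557177.
Posterior ∝ prior × likelihood. Numerator for I: 0.41·0.0537457 = 0.0220357.
Normalizing constant: 0.41·0.0537457 + 0.59·0.0557177 = 0.0549092.
P(I | observation) = 0.0220357 / 0.0549092 = 0.401312.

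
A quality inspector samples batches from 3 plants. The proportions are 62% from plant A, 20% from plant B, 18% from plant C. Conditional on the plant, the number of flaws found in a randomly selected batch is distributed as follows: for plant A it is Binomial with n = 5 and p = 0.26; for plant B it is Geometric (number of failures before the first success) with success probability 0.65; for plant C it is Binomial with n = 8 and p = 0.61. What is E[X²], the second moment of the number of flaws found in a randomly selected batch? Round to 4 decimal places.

For each component E[X²] = Var + (mean)², giving A: 2.652; B: 1.11834; C: 25.7176.
Overall E[X²] = 0.62·2.652 + 0.2·1.11834 + 0.18·25.7176 = 6.49708.

6.4971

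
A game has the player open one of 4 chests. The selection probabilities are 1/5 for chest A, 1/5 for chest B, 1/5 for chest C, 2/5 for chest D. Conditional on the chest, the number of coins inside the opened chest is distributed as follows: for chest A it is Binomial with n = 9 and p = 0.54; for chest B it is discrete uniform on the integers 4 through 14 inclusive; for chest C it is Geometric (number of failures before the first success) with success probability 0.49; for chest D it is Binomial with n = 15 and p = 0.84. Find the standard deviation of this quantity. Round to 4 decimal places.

Per component, A: μ=4.86, E[X²]=25.8552; B: μ=9, E[X²]=91; C: μ=1.04082, E[X²]=3.20741; D: μ=12.6, E[X²]=160.776.
E[X] = 0.2·4.86 + 0.2·9 + 0.2·1.04082 + 0.4·12.6 = 8.02016.
E[X²] = 0.2·25.8552 + 0.2·91 + 0.2·3.20741 + 0.4·160.776 = 88.3229.
Var(X) = E[X²] − (E[X])² = 88.3229 − 64.323 = 23.9999.
SD(X) = √23.9999 = 4.89897.

4.8990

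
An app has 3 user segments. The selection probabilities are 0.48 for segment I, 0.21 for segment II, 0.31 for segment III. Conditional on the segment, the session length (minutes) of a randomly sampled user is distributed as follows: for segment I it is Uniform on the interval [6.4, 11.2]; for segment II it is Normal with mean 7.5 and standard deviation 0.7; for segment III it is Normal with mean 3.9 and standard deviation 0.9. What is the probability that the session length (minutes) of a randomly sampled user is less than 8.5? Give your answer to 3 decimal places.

0.714

Conditional on each segment, P(X < 8.5): I: 0.4375; II: 0.923436; III: 1.
By total probability, P(X < 8.5) = 0.48·0.4375 + 0.21·0.923436 + 0.31·1 = 0.713922.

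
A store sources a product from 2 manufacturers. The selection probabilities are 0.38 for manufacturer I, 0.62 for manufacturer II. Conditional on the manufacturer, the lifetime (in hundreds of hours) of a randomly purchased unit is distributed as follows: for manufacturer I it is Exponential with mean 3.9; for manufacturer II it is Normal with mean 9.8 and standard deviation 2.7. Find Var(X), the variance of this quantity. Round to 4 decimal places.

18.5008

Per component, I: μ=3.9, E[X²]=30.42; II: μ=9.8, E[X²]=103.33.
E[X] = 0.38·3.9 + 0.62·9.8 = 7.558.
E[X²] = 0.38·30.42 + 0.62·103.33 = 75.6242.
Var(X) = E[X²] − (E[X])² = 75.6242 − 57.1234 = 18.5008.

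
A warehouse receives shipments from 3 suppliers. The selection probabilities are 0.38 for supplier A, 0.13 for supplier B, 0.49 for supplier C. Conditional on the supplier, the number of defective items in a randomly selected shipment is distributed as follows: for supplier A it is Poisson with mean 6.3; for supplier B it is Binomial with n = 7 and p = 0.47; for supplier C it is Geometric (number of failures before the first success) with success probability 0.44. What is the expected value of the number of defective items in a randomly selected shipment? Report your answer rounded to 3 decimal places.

3.445

Component means — A: 6.3; B: 3.29; C: 1.27273.
E[X] = 0.38·6.3 + 0.13·3.29 + 0.49·1.27273 = 3.44534.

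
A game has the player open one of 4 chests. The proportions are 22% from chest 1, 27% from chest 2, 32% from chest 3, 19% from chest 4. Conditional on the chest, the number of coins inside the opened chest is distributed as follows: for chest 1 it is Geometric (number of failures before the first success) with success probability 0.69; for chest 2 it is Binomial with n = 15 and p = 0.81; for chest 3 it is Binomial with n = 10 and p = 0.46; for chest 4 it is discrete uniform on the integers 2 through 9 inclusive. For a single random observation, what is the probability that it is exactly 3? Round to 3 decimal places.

Conditional on each chest, P(X = 3): 1: 0.0205558; 2: 5.35192e-07; 3: 0.156391; 4: 0.125.
By total probability, P(X = 3) = 0.22·0.0205558 + 0.27·5.35192e-07 + 0.32·0.156391 + 0.19·0.125 = 0.0783175.

0.078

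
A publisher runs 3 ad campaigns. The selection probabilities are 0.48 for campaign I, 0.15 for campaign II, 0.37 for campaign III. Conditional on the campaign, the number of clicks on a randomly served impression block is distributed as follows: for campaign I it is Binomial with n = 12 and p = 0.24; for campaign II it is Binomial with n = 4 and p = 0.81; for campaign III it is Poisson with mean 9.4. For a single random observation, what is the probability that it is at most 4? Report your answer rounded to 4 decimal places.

Conditional on each campaign, P(X ≤ 4): I: 0.862306; II: 1; III: 0.0428778.
By total probability, P(X ≤ 4) = 0.48·0.862306 + 0.15·1 + 0.37·0.0428778 = 0.579772.

0.5798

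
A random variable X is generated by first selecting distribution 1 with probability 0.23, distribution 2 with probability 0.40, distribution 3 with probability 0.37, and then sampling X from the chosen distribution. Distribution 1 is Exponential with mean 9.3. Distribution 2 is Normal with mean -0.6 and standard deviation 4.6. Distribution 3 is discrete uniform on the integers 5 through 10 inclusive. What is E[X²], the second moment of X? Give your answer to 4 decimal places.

For each component E[X²] = Var + (mean)², giving 1: 172.98; 2: 21.52; 3: 59.1667.
Overall E[X²] = 0.23·172.98 + 0.4·21.52 + 0.37·59.1667 = 70.2851.

70.2851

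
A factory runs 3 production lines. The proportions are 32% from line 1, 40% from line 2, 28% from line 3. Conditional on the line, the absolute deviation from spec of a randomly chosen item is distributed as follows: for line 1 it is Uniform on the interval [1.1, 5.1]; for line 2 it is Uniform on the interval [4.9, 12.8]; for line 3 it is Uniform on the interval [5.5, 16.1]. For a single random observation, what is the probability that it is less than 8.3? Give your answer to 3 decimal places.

Conditional on each line, P(X < 8.3): 1: 1; 2: 0.43038; 3: 0.264151.
By total probability, P(X < 8.3) = 0.32·1 + 0.4·0.43038 + 0.28·0.264151 = 0.566114.

0.566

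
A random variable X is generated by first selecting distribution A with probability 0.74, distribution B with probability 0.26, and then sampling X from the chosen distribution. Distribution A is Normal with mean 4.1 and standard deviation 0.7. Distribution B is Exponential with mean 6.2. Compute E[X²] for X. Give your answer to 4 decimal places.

32.7908

For each component E[X²] = Var + (mean)², giving A: 17.3; B: 76.88.
Overall E[X²] = 0.74·17.3 + 0.26·76.88 = 32.7908.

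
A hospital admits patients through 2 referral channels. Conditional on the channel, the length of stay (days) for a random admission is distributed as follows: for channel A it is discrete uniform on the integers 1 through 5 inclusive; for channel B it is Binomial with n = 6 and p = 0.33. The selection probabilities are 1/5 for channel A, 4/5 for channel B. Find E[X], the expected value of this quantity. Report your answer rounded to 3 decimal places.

Component means — A: 3; B: 1.98.
E[X] = 0.2·3 + 0.8·1.98 = 2.184.

2.184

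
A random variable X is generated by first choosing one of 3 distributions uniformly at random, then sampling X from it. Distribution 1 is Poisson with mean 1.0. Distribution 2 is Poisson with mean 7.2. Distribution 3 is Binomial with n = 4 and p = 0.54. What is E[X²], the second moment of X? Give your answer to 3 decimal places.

22.233

For each component E[X²] = Var + (mean)², giving 1: 2; 2: 59.04; 3: 5.6592.
Overall E[X²] = 0.333333·2 + 0.333333·59.04 + 0.333333·5.6592 = 22.2331.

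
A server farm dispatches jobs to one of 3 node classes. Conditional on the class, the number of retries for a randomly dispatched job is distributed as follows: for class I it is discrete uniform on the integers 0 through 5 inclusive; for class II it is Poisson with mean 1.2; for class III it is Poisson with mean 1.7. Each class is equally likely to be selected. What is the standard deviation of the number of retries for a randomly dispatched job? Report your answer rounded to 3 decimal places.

1.492

Per component, I: μ=2.5, E[X²]=9.16667; II: μ=1.2, E[X²]=2.64; III: μ=1.7, E[X²]=4.59.
E[X] = 0.333333·2.5 + 0.333333·1.2 + 0.333333·1.7 = 1.8.
E[X²] = 0.333333·9.16667 + 0.333333·2.64 + 0.333333·4.59 = 5.46556.
Var(X) = E[X²] − (E[X])² = 5.46556 − 3.24 = 2.22556.
SD(X) = √2.22556 = 1.49183.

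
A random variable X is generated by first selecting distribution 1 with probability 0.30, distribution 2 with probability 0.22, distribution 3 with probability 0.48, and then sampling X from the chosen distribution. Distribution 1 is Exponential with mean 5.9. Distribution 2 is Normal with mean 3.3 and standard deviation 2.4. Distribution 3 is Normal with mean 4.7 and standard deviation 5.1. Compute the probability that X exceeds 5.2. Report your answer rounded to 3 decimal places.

0.393

Conditional on each component, P(X > 5.2): 1: 0.414221; 2: 0.214278; 3: 0.460951.
By total probability, P(X > 5.2) = 0.3·0.414221 + 0.22·0.214278 + 0.48·0.460951 = 0.392664.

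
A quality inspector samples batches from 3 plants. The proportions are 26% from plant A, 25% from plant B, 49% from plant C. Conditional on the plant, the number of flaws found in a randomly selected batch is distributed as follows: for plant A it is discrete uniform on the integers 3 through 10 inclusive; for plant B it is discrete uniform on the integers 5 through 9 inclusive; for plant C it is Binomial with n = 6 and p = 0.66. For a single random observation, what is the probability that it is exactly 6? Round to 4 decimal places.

0.1230

Conditional on each plant, P(X = 6): A: 0.125; B: 0.2; C: 0.082654.
By total probability, P(X = 6) = 0.26·0.125 + 0.25·0.2 + 0.49·0.082654 = 0.123.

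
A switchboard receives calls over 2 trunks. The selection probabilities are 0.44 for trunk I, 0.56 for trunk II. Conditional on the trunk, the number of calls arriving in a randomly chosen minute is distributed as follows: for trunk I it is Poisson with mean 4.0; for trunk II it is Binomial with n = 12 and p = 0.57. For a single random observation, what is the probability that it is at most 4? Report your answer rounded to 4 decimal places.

0.3253

Conditional on each trunk, P(X ≤ 4): I: 0.628837; II: 0.0868601.
By total probability, P(X ≤ 4) = 0.44·0.628837 + 0.56·0.0868601 = 0.32533.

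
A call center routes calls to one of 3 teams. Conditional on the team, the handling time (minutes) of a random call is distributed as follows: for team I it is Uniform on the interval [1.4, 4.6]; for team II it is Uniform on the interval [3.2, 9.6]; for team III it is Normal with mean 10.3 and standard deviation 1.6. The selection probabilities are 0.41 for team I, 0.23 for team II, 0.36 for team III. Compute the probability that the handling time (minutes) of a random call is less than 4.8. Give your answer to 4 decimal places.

Conditional on each team, P(X < 4.8): I: 1; II: 0.25; III: 0.000293555.
By total probability, P(X < 4.8) = 0.41·1 + 0.23·0.25 + 0.36·0.000293555 = 0.467606.

0.4676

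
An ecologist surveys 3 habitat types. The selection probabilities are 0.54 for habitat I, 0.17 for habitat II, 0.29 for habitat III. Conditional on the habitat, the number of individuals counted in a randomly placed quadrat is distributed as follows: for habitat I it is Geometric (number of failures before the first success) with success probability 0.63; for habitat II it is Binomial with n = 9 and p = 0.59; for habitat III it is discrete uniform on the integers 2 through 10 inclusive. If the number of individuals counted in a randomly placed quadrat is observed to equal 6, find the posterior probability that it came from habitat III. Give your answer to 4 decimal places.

Likelihoods P(X=6 | ·): I: 0.00161641; II: 0.244198; III: 0.111111.
Posterior ∝ prior × likelihood. Numerator for III: 0.29·0.111111 = 0.0322222.
Normalizing constant: 0.54·0.00161641 + 0.17·0.244198 + 0.29·0.111111 = 0.0746088.
P(III | observation) = 0.0322222 / 0.0746088 = 0.431882.

0.4319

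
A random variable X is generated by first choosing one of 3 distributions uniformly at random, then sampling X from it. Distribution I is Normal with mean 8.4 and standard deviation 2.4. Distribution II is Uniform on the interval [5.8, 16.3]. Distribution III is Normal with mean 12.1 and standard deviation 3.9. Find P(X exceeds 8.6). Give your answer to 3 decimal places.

Conditional on each component, P(X > 8.6): I: 0.466793; II: 0.733333; III: 0.815257.
By total probability, P(X > 8.6) = 0.333333·0.466793 + 0.333333·0.733333 + 0.333333·0.815257 = 0.671794.

0.672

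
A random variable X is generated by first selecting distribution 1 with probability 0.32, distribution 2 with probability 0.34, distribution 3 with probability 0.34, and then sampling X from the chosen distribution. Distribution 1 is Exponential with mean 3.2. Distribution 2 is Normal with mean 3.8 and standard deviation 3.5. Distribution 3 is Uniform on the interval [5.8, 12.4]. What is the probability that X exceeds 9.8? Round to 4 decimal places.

0.1636

Conditional on each component, P(X > 9.8): 1: 0.0467706; 2: 0.0432381; 3: 0.393939.
By total probability, P(X > 9.8) = 0.32·0.0467706 + 0.34·0.0432381 + 0.34·0.393939 = 0.163607.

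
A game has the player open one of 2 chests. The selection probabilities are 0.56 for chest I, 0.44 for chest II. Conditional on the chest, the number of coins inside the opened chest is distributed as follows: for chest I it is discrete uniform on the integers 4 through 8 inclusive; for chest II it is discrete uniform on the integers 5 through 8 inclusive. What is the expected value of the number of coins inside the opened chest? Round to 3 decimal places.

Component means — I: 6; II: 6.5.
E[X] = 0.56·6 + 0.44·6.5 = 6.22.

6.220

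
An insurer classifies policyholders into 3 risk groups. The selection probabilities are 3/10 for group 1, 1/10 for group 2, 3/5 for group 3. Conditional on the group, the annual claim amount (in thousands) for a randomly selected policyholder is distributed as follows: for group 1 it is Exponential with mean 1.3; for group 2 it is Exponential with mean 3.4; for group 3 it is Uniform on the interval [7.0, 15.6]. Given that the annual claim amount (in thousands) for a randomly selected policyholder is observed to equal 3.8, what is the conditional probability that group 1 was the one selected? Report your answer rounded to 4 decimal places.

Likelihoods f(3.8 | ·): 1: 0.04136; 2: 0.0961907; 3: 0.
Posterior ∝ prior × likelihood. Numerator for 1: 0.3·0.04136 = 0.012408.
Normalizing constant: 0.3·0.04136 + 0.1·0.0961907 + 0.6·0 = 0.0220271.
P(1 | observation) = 0.012408 / 0.0220271 = 0.563307.

0.5633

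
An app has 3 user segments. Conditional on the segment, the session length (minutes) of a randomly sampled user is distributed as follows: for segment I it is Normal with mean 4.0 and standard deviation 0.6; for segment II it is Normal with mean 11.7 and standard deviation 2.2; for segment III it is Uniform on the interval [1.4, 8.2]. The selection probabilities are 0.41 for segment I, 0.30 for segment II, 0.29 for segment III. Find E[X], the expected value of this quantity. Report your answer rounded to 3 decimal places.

6.542

Component means — I: 4; II: 11.7; III: 4.8.
E[X] = 0.41·4 + 0.3·11.7 + 0.29·4.8 = 6.542.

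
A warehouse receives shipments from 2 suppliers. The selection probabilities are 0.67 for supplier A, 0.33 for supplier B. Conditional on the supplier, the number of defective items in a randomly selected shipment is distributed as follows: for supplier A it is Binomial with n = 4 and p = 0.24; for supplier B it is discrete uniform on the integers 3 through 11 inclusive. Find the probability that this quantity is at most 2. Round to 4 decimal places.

Conditional on each supplier, P(X ≤ 2): A: 0.954657; B: 0.
By total probability, P(X ≤ 2) = 0.67·0.954657 + 0.33·0 = 0.63962.

0.6396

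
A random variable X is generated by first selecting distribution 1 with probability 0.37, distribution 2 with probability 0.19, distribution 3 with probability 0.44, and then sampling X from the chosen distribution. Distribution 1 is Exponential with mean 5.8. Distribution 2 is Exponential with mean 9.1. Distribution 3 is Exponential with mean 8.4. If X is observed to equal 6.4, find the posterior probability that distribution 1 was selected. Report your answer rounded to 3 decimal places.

0.378

Likelihoods f(6.4 | ·): 1: 0.057194; 2: 0.0543902; 3: 0.0555686.
Posterior ∝ prior × likelihood. Numerator for 1: 0.37·0.057194 = 0.0211618.
Normalizing constant: 0.37·0.057194 + 0.19·0.0543902 + 0.44·0.0555686 = 0.0559461.
P(1 | observation) = 0.0211618 / 0.0559461 = 0.378253.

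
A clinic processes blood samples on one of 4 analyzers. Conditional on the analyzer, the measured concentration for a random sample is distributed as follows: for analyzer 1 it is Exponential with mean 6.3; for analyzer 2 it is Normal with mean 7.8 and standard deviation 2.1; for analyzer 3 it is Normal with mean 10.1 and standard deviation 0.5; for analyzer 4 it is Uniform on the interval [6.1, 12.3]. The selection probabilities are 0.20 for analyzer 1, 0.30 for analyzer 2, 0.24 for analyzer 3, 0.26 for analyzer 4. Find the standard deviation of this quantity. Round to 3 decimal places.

3.465

Per component, 1: μ=6.3, E[X²]=79.38; 2: μ=7.8, E[X²]=65.25; 3: μ=10.1, E[X²]=102.26; 4: μ=9.2, E[X²]=87.8433.
E[X] = 0.2·6.3 + 0.3·7.8 + 0.24·10.1 + 0.26·9.2 = 8.416.
E[X²] = 0.2·79.38 + 0.3·65.25 + 0.24·102.26 + 0.26·87.8433 = 82.8327.
Var(X) = E[X²] − (E[X])² = 82.8327 − 70.8291 = 12.0036.
SD(X) = √12.0036 = 3.46462.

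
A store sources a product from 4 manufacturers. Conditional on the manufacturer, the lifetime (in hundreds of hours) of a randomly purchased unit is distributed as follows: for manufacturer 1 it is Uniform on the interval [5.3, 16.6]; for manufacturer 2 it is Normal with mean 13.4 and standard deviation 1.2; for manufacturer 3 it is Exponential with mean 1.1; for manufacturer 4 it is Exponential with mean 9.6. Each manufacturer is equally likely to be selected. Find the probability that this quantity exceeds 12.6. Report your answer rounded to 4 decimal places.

0.3427

Conditional on each manufacturer, P(X > 12.6): 1: 0.353982; 2: 0.747507; 3: 1.06012e-05; 4: 0.269146.
By total probability, P(X > 12.6) = 0.25·0.353982 + 0.25·0.747507 + 0.25·1.06012e-05 + 0.25·0.269146 = 0.342662.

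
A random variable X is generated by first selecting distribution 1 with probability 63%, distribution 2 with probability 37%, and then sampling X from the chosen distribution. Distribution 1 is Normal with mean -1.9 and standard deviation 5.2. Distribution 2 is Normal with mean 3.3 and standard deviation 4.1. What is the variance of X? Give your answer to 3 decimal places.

29.558

Per component, 1: μ=-1.9, E[X²]=30.65; 2: μ=3.3, E[X²]=27.7.
E[X] = 0.63·-1.9 + 0.37·3.3 = 0.024.
E[X²] = 0.63·30.65 + 0.37·27.7 = 29.5585.
Var(X) = E[X²] − (E[X])² = 29.5585 − 0.000576 = 29.5579.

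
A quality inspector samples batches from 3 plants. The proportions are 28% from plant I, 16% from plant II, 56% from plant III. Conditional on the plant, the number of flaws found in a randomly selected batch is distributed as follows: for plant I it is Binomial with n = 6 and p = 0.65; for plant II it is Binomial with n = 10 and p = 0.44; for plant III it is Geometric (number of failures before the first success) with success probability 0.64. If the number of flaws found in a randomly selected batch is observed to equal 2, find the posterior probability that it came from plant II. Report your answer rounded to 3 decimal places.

Likelihoods P(X=2 | ·): I: 0.0951021; II: 0.0842601; III: 0.082944.
Posterior ∝ prior × likelihood. Numerator for II: 0.16·0.0842601 = 0.0134816.
Normalizing constant: 0.28·0.0951021 + 0.16·0.0842601 + 0.56·0.082944 = 0.0865589.
P(II | observation) = 0.0134816 / 0.0865589 = 0.155751.

0.156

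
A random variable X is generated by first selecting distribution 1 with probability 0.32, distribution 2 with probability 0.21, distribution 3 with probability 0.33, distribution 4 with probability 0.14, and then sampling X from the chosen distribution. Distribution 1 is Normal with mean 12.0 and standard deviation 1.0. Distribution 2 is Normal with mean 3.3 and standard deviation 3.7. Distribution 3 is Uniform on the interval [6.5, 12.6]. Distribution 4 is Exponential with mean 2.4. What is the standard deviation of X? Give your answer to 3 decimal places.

Per component, 1: μ=12, E[X²]=145; 2: μ=3.3, E[X²]=24.58; 3: μ=9.55, E[X²]=94.3033; 4: μ=2.4, E[X²]=11.52.
E[X] = 0.32·12 + 0.21·3.3 + 0.33·9.55 + 0.14·2.4 = 8.0205.
E[X²] = 0.32·145 + 0.21·24.58 + 0.33·94.3033 + 0.14·11.52 = 84.2947.
Var(X) = E[X²] − (E[X])² = 84.2947 − 64.3284 = 19.9663.
SD(X) = √19.9663 = 4.46836.

4.468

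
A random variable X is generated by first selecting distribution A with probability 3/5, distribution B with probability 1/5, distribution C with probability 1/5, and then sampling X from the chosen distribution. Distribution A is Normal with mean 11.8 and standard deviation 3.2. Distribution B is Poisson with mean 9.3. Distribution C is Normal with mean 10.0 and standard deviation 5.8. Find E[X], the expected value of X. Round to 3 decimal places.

10.940

Component means — A: 11.8; B: 9.3; C: 10.
E[X] = 0.6·11.8 + 0.2·9.3 + 0.2·10 = 10.94.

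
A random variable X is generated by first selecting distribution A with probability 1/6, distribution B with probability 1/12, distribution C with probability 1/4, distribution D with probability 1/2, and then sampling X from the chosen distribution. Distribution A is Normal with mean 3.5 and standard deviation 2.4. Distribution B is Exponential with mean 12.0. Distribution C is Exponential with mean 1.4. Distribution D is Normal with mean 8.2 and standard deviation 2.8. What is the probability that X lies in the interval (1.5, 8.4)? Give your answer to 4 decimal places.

Conditional on each component, P(1.5 < X < 8.4): A: 0.777079; B: 0.385912; C: 0.34004; D: 0.520113.
By total probability, P(1.5 < X < 8.4) = 0.166667·0.777079 + 0.0833333·0.385912 + 0.25·0.34004 + 0.5·0.520113 = 0.506739.

0.5067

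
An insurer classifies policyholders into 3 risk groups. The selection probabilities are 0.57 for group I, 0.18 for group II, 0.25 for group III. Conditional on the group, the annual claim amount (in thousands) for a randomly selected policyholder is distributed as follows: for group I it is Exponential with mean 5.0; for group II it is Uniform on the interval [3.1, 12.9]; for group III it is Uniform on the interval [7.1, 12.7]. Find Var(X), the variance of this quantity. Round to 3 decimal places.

20.851

Per component, I: μ=5, E[X²]=50; II: μ=8, E[X²]=72.0033; III: μ=9.9, E[X²]=100.623.
E[X] = 0.57·5 + 0.18·8 + 0.25·9.9 = 6.765.
E[X²] = 0.57·50 + 0.18·72.0033 + 0.25·100.623 = 66.6164.
Var(X) = E[X²] − (E[X])² = 66.6164 − 45.7652 = 20.8512.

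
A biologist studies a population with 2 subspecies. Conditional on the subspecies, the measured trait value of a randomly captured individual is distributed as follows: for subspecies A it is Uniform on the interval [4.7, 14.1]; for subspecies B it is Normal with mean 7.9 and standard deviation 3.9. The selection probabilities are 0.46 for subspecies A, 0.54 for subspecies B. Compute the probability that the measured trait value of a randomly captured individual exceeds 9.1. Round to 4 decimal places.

0.4494

Conditional on each subspecies, P(X > 9.1): A: 0.531915; B: 0.379158.
By total probability, P(X > 9.1) = 0.46·0.531915 + 0.54·0.379158 = 0.449426.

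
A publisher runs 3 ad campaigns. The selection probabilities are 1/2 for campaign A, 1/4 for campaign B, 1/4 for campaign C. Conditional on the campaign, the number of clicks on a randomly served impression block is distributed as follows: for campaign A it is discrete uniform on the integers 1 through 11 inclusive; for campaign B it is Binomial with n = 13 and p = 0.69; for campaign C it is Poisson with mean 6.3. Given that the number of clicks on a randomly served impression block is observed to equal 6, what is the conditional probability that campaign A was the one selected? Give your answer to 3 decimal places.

0.464

Likelihoods P(X=6 | ·): A: 0.0909091; B: 0.0509499; C: 0.159461.
Posterior ∝ prior × likelihood. Numerator for A: 0.5·0.0909091 = 0.0454545.
Normalizing constant: 0.5·0.0909091 + 0.25·0.0509499 + 0.25·0.159461 = 0.0980574.
P(A | observation) = 0.0454545 / 0.0980574 = 0.46355.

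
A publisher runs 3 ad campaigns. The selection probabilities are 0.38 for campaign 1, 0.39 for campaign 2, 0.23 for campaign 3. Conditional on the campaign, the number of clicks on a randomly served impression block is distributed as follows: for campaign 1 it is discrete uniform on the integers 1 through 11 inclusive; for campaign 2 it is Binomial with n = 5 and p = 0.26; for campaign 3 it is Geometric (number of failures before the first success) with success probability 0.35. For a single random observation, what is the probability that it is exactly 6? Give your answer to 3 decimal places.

Conditional on each campaign, P(X = 6): 1: 0.0909091; 2: 0; 3: 0.0263966.
By total probability, P(X = 6) = 0.38·0.0909091 + 0.39·0 + 0.23·0.0263966 = 0.0406167.

0.041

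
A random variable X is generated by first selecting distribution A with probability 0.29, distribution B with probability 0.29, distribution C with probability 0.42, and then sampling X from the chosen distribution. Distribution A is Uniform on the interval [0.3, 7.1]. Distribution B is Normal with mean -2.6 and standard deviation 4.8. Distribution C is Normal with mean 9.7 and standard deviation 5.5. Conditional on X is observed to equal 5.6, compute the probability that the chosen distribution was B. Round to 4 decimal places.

0.0785

Likelihoods f(5.6 | ·): A: 0.147059; B: 0.0193173; C: 0.0549387.
Posterior ∝ prior × likelihood. Numerator for B: 0.29·0.0193173 = 0.00560201.
Normalizing constant: 0.29·0.147059 + 0.29·0.0193173 + 0.42·0.0549387 = 0.0713233.
P(B | observation) = 0.00560201 / 0.0713233 = 0.0785439.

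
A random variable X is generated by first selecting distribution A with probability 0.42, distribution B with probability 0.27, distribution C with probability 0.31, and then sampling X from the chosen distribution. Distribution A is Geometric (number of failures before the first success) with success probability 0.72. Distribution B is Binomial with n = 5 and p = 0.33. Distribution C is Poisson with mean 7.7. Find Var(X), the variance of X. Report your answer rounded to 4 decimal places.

Per component, A: μ=0.388889, E[X²]=0.691358; B: μ=1.65, E[X²]=3.828; C: μ=7.7, E[X²]=66.99.
E[X] = 0.42·0.388889 + 0.27·1.65 + 0.31·7.7 = 2.99583.
E[X²] = 0.42·0.691358 + 0.27·3.828 + 0.31·66.99 = 22.0908.
Var(X) = E[X²] − (E[X])² = 22.0908 − 8.97502 = 13.1158.

13.1158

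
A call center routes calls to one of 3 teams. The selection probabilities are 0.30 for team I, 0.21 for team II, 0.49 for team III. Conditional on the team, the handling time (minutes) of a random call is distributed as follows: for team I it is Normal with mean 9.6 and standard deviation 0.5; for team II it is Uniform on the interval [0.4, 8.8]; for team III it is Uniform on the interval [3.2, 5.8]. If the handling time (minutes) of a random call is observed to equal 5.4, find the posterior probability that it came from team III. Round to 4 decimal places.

Likelihoods f(5.4 | ·): I: 3.80216e-16; II: 0.119048; III: 0.384615.
Posterior ∝ prior × likelihood. Numerator for III: 0.49·0.384615 = 0.188462.
Normalizing constant: 0.3·3.80216e-16 + 0.21·0.119048 + 0.49·0.384615 = 0.213462.
P(III | observation) = 0.188462 / 0.213462 = 0.882883.

0.8829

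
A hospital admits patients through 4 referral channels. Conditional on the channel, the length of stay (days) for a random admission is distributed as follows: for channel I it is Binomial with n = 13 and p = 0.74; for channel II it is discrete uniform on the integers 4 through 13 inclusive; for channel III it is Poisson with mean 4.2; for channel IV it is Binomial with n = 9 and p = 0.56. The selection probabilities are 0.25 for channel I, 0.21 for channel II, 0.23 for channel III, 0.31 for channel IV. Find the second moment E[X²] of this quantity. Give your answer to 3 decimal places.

For each component E[X²] = Var + (mean)², giving I: 95.0456; II: 80.5; III: 21.84; IV: 27.6192.
Overall E[X²] = 0.25·95.0456 + 0.21·80.5 + 0.23·21.84 + 0.31·27.6192 = 54.2516.

54.252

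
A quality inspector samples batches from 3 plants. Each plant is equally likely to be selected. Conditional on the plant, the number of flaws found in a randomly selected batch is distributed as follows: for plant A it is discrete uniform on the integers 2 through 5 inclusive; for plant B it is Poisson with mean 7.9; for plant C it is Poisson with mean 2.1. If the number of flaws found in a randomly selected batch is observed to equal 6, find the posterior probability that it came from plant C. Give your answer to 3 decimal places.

0.104

Likelihoods P(X=6 | ·): A: 0; B: 0.125171; C: 0.014587.
Posterior ∝ prior × likelihood. Numerator for C: 0.333333·0.014587 = 0.00486232.
Normalizing constant: 0.333333·0 + 0.333333·0.125171 + 0.333333·0.014587 = 0.046586.
P(C | observation) = 0.00486232 / 0.046586 = 0.104373.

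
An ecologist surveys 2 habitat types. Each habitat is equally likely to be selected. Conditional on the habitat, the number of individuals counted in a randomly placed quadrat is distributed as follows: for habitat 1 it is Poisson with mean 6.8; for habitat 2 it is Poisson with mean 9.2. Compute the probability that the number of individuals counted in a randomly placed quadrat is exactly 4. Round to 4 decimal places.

Conditional on each habitat, P(X = 4): 1: 0.0992252; 2: 0.03016.
By total probability, P(X = 4) = 0.5·0.0992252 + 0.5·0.03016 = 0.0646926.

0.0647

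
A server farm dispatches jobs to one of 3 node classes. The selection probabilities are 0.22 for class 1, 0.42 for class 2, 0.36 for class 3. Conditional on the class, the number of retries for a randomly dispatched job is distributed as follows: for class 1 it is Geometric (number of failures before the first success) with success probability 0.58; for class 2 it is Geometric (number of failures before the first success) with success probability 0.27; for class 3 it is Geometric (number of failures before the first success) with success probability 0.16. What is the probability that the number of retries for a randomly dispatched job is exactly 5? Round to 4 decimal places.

Conditional on each class, P(X = 5): 1: 0.00758009; 2: 0.0559729; 3: 0.0669139.
By total probability, P(X = 5) = 0.22·0.00758009 + 0.42·0.0559729 + 0.36·0.0669139 = 0.0492653.

0.0493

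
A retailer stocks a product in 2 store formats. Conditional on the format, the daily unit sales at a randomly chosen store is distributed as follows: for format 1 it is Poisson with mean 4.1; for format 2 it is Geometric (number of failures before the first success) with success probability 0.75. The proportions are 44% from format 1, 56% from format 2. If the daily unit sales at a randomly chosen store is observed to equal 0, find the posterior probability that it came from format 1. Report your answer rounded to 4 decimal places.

Likelihoods P(X=0 | ·): 1: 0.0165727; 2: 0.75.
Posterior ∝ prior × likelihood. Numerator for 1: 0.44·0.0165727 = 0.00729198.
Normalizing constant: 0.44·0.0165727 + 0.56·0.75 = 0.427292.
P(1 | observation) = 0.00729198 / 0.427292 = 0.0170656.

0.0171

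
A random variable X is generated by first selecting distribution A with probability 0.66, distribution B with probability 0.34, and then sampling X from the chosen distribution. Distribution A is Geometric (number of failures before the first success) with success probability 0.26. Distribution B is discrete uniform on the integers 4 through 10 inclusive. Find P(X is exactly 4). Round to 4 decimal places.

0.1000

Conditional on each component, P(X = 4): A: 0.0779651; B: 0.142857.
By total probability, P(X = 4) = 0.66·0.0779651 + 0.34·0.142857 = 0.100028.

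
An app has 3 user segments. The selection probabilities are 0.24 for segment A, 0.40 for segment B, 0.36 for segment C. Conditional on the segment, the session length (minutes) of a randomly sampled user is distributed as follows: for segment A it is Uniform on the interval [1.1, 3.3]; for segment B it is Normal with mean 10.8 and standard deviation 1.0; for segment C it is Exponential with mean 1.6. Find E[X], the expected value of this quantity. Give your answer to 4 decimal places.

5.4240

Component means — A: 2.2; B: 10.8; C: 1.6.
E[X] = 0.24·2.2 + 0.4·10.8 + 0.36·1.6 = 5.424.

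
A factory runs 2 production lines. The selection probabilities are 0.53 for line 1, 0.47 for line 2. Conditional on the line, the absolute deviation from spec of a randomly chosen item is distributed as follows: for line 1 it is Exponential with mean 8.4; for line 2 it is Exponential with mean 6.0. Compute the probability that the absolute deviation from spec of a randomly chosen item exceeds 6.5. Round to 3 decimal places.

0.404

Conditional on each line, P(X > 6.5): 1: 0.461253; 2: 0.338465.
By total probability, P(X > 6.5) = 0.53·0.461253 + 0.47·0.338465 = 0.403543.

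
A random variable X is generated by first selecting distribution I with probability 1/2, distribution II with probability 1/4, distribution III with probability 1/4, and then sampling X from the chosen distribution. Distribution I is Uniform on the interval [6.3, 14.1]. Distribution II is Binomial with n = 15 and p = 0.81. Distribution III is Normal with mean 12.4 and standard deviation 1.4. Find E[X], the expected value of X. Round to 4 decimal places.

Component means — I: 10.2; II: 12.15; III: 12.4.
E[X] = 0.5·10.2 + 0.25·12.15 + 0.25·12.4 = 11.2375.

11.2375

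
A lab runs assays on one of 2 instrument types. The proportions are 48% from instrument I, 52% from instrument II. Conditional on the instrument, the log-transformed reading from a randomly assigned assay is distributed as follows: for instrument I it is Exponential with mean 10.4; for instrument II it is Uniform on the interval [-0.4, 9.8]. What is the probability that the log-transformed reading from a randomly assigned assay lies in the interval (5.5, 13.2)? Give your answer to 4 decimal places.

Conditional on each instrument, P(5.5 < X < 13.2): I: 0.308237; II: 0.421569.
By total probability, P(5.5 < X < 13.2) = 0.48·0.308237 + 0.52·0.421569 = 0.367169.

0.3672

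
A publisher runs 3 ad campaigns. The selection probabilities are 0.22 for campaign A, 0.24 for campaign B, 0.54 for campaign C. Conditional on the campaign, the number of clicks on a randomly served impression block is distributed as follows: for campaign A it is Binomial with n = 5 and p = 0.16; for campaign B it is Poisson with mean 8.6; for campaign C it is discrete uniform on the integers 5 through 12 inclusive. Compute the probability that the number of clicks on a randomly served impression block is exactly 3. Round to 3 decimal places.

Conditional on each campaign, P(X = 3): A: 0.0289014; B: 0.0195169; C: 0.
By total probability, P(X = 3) = 0.22·0.0289014 + 0.24·0.0195169 + 0.54·0 = 0.0110424.

0.011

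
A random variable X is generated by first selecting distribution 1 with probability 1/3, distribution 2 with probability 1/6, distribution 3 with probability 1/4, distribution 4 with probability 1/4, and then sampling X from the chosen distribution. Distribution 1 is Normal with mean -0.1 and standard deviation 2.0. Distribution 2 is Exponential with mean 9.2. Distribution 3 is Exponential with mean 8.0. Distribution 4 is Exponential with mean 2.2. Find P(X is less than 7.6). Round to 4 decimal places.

Conditional on each component, P(X < 7.6): 1: 0.999941; 2: 0.562241; 3: 0.613259; 4: 0.968398.
By total probability, P(X < 7.6) = 0.333333·0.999941 + 0.166667·0.562241 + 0.25·0.613259 + 0.25·0.968398 = 0.822435.

0.8224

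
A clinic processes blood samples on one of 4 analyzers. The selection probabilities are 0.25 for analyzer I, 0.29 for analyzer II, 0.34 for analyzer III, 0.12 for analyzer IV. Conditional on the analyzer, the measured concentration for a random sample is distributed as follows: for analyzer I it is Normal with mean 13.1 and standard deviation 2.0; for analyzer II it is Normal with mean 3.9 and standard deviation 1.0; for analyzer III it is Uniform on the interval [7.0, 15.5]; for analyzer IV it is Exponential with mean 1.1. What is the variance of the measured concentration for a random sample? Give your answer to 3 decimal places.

Per component, I: μ=13.1, E[X²]=175.61; II: μ=3.9, E[X²]=16.21; III: μ=11.25, E[X²]=132.583; IV: μ=1.1, E[X²]=2.42.
E[X] = 0.25·13.1 + 0.29·3.9 + 0.34·11.25 + 0.12·1.1 = 8.363.
E[X²] = 0.25·175.61 + 0.29·16.21 + 0.34·132.583 + 0.12·2.42 = 93.9721.
Var(X) = E[X²] − (E[X])² = 93.9721 − 69.9398 = 24.0324.

24.032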